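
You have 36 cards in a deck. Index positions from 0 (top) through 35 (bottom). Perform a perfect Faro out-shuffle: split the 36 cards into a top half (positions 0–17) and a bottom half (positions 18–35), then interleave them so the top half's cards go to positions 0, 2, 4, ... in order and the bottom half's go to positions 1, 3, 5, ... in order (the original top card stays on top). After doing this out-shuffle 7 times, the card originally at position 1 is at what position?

Track the card's position through each out-shuffle:
1 → 2 → 4 → 8 → 16 → 32 → 29 → 23

23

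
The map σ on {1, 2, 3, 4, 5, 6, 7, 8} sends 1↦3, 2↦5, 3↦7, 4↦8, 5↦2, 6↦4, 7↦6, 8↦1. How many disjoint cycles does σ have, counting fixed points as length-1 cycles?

2

Cycle decomposition: (1 3 7 6 4 8) (2 5).
2 cycles.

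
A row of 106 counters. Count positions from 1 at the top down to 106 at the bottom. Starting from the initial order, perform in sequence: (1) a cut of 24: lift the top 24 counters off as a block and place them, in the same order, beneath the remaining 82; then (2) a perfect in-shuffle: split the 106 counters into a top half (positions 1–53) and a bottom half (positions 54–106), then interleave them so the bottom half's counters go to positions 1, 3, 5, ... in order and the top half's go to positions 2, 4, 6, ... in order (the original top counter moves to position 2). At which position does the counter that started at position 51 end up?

54

Track the counter from position 51 forward through each operation:
  after op 1 (cut 24): 51 → 27
  after op 2 (in-shuffle): 27 → 54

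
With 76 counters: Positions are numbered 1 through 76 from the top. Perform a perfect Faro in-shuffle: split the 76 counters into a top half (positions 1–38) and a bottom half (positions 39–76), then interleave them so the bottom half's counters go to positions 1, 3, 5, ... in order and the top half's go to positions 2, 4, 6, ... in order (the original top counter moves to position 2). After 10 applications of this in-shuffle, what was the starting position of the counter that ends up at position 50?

Work backwards from position 50, undoing one in-shuffle at a time:
50 ← 25 ← 51 ← 64 ← 32 ← 16 ← 8 ← 4 ← 2 ← 1 ← 39
So the counter now at position 50 started at position 39.

39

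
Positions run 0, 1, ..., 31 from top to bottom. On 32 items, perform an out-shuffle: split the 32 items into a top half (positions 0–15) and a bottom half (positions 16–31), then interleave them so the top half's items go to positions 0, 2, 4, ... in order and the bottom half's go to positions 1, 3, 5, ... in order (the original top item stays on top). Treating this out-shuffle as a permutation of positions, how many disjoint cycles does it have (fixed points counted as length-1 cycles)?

Trace each unvisited position around until it returns:
(0) (1 2 4 8 16) (3 6 12 24 17) (5 10 20 9 18) (7 14 28 25 19) (11 22 13 26 21) (15 30 29 27 23) (31)
8 cycles in total.

8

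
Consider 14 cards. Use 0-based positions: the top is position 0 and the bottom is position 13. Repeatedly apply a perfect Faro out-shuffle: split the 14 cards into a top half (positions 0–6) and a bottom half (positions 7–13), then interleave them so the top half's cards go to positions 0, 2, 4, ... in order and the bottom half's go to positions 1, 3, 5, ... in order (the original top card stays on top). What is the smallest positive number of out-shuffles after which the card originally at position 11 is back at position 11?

Follow position 11 under repeated out-shuffles:
11 → 9 → 5 → 10 → 7 → 1 → 2 → 4 → 8 → 3 → 6 → 12 → 11
It first returns after 12 out-shuffles.

12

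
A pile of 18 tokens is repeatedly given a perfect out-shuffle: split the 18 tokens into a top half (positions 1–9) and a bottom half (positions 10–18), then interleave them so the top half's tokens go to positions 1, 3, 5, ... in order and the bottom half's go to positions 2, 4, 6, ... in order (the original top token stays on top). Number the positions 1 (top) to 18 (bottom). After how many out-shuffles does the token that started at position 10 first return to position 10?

8

Follow position 10 under repeated out-shuffles:
10 → 2 → 3 → 5 → 9 → 17 → 16 → 14 → 10
It first returns after 8 out-shuffles.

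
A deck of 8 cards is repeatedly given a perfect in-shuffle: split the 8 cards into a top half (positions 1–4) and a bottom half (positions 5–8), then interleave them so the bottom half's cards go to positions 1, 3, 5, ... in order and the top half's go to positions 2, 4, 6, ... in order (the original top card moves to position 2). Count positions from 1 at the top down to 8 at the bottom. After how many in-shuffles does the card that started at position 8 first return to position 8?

Follow position 8 under repeated in-shuffles:
8 → 7 → 5 → 1 → 2 → 4 → 8
It first returns after 6 in-shuffles.

6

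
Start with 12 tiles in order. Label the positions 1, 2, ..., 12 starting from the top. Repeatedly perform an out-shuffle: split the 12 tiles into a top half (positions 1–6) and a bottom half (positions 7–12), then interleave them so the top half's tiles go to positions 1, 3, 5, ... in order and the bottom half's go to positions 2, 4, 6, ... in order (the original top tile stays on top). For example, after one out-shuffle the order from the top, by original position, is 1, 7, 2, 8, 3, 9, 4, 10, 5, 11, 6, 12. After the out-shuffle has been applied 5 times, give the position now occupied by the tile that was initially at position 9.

Track the tile's position through each out-shuffle:
9 → 6 → 11 → 10 → 8 → 4

4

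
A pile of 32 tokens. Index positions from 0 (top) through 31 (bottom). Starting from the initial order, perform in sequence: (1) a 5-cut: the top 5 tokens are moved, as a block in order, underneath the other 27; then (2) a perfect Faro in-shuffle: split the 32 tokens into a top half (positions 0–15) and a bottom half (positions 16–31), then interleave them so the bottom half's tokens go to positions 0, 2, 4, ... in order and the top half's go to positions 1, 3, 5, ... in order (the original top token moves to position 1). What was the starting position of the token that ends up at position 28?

Undo the operations in reverse order, starting from position 28:
  undo op 2 (in-shuffle, from bottom half): 28 ← 30
  undo op 1 (cut 5): 30 ← 3
So the token at position 28 came from original position 3.

3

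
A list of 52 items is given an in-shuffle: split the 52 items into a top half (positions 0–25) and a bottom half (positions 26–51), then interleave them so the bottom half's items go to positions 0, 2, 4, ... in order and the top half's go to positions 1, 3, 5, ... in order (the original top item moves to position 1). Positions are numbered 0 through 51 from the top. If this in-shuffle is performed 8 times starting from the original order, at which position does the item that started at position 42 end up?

Track the item's position through each in-shuffle:
42 → 32 → 12 → 25 → 51 → 50 → 48 → 44 → 36

36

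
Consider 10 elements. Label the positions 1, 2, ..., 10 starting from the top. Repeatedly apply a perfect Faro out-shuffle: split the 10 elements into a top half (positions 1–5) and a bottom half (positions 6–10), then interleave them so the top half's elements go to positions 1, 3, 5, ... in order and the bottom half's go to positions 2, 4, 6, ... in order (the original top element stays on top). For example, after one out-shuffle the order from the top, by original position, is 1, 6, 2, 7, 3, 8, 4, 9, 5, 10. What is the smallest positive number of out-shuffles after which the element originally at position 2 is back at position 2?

Follow position 2 under repeated out-shuffles:
2 → 3 → 5 → 9 → 8 → 6 → 2
It first returns after 6 out-shuffles.

6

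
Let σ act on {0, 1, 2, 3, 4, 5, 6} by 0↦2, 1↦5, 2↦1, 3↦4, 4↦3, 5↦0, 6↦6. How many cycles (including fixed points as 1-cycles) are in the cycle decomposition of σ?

Cycle decomposition: (0 2 1 5) (3 4) (6).
3 cycles.

3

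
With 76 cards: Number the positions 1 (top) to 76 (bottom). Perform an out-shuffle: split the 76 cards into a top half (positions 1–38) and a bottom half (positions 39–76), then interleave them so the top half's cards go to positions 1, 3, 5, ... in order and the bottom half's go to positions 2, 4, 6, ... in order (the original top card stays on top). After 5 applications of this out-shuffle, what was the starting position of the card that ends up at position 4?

Work backwards from position 4, undoing one out-shuffle at a time:
4 ← 40 ← 58 ← 67 ← 34 ← 55
So the card now at position 4 started at position 55.

55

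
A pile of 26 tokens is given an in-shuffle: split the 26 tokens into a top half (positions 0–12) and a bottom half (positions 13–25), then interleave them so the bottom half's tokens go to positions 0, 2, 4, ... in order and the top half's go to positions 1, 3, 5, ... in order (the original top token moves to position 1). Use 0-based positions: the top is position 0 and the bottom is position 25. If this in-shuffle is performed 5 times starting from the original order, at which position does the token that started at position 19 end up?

18

Track the token's position through each in-shuffle:
19 → 12 → 25 → 24 → 22 → 18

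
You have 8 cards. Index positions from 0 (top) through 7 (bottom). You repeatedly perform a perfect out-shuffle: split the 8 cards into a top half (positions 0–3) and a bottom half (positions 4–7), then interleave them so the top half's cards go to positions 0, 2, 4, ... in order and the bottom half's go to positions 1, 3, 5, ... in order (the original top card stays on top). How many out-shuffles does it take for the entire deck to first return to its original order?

The out-shuffle permutes the 8 positions with cycle lengths [1, 1, 3, 3].
Every card is home exactly when every cycle has completed a whole number of laps, i.e. after lcm(1, 3) = 3 out-shuffles.

3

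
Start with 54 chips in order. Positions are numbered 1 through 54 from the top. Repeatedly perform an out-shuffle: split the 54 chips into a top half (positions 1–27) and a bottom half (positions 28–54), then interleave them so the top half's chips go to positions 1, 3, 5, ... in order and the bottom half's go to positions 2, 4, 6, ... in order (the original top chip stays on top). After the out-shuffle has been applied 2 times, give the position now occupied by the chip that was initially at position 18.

Track the chip's position through each out-shuffle:
18 → 35 → 16

16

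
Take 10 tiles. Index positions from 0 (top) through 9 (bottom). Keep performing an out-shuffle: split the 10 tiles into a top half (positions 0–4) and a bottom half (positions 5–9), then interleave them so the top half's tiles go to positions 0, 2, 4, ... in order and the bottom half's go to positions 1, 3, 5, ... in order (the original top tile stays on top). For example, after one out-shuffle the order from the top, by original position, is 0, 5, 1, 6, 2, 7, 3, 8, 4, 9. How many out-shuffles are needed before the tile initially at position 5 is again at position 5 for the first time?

6

Follow position 5 under repeated out-shuffles:
5 → 1 → 2 → 4 → 8 → 7 → 5
It first returns after 6 out-shuffles.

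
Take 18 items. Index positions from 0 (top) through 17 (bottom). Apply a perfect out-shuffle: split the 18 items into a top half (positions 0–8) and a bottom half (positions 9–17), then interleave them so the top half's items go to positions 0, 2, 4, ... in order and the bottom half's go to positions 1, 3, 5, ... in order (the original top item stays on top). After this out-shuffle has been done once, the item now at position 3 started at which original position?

Work backwards from position 3, undoing one out-shuffle at a time:
3 ← 10
So the item now at position 3 started at position 10.

10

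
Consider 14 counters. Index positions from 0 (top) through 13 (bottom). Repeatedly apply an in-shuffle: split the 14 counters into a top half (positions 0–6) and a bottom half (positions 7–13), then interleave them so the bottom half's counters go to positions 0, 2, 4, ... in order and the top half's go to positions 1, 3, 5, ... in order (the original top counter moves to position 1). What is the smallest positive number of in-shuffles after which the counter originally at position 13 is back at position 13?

Follow position 13 under repeated in-shuffles:
13 → 12 → 10 → 6 → 13
It first returns after 4 in-shuffles.

4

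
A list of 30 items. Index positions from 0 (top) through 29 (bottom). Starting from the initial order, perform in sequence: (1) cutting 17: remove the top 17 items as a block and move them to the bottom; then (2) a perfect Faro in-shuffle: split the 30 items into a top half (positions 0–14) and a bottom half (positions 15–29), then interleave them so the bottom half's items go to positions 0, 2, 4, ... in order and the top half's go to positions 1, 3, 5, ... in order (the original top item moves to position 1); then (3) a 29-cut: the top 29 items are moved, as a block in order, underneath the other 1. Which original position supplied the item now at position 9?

6

Undo the operations in reverse order, starting from position 9:
  undo op 3 (cut 29): 9 ← 8
  undo op 2 (in-shuffle, from bottom half): 8 ← 19
  undo op 1 (cut 17): 19 ← 6
So the item at position 9 came from original position 6.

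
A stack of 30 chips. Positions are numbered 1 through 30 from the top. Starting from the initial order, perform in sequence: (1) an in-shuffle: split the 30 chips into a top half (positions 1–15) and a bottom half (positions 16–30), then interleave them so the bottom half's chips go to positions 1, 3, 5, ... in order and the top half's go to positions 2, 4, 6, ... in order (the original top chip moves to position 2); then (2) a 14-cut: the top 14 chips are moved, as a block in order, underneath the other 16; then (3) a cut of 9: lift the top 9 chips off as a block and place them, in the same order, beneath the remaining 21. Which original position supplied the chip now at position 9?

Undo the operations in reverse order, starting from position 9:
  undo op 3 (cut 9): 9 ← 18
  undo op 2 (cut 14): 18 ← 2
  undo op 1 (in-shuffle, from top half): 2 ← 1
So the chip at position 9 came from original position 1.

1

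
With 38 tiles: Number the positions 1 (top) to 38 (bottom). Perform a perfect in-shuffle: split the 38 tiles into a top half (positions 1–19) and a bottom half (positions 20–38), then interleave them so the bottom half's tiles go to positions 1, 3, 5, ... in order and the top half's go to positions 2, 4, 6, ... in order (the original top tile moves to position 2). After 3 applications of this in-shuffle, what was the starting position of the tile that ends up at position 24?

3

Work backwards from position 24, undoing one in-shuffle at a time:
24 ← 12 ← 6 ← 3
So the tile now at position 24 started at position 3.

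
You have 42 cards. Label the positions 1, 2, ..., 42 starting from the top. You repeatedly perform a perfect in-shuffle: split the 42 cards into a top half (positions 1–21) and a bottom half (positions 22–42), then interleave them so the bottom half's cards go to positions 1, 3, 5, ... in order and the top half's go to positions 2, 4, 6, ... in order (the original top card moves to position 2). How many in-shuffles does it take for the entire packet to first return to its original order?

14

The in-shuffle permutes the 42 positions with cycle lengths [14, 14, 14].
Every card is home exactly when every cycle has completed a whole number of laps, i.e. after lcm(14) = 14 in-shuffles.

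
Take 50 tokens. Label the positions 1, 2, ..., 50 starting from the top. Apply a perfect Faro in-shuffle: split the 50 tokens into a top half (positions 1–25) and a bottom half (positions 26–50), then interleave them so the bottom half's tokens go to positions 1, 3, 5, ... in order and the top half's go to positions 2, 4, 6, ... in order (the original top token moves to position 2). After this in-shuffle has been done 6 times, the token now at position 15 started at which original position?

Work backwards from position 15, undoing one in-shuffle at a time:
15 ← 33 ← 42 ← 21 ← 36 ← 18 ← 9
So the token now at position 15 started at position 9.

9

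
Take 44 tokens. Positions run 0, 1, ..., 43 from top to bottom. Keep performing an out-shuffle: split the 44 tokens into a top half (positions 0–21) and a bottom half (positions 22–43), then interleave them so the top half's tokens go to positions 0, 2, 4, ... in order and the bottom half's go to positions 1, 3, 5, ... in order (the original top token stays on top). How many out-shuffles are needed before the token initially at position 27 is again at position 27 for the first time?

14

Follow position 27 under repeated out-shuffles:
27 → 11 → 22 → 1 → 2 → 4 → 8 → 16 → 32 → 21 → 42 → 41 → 39 → 35 → 27
It first returns after 14 out-shuffles.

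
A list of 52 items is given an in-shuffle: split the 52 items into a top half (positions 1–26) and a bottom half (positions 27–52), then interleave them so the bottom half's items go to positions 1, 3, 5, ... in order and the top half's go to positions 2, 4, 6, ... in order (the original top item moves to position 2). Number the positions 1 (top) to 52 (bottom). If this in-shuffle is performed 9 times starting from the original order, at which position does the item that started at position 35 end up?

6

Track the item's position through each in-shuffle:
35 → 17 → 34 → 15 → 30 → 7 → 14 → 28 → 3 → 6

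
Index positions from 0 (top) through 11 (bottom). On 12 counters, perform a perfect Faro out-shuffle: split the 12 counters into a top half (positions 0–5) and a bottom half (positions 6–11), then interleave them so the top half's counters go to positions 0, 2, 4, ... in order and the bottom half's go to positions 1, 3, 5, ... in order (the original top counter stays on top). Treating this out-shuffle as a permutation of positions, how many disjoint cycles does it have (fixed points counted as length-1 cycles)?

3

Trace each unvisited position around until it returns:
(0) (1 2 4 8 5 10 9 7 3 6) (11)
3 cycles in total.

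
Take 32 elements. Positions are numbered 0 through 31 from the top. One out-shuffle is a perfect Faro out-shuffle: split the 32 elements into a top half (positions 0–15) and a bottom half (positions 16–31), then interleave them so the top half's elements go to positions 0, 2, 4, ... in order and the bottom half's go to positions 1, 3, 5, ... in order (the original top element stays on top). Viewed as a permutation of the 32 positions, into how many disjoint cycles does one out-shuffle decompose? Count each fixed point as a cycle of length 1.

8

Trace each unvisited position around until it returns:
(0) (1 2 4 8 16) (3 6 12 24 17) (5 10 20 9 18) (7 14 28 25 19) (11 22 13 26 21) (15 30 29 27 23) (31)
8 cycles in total.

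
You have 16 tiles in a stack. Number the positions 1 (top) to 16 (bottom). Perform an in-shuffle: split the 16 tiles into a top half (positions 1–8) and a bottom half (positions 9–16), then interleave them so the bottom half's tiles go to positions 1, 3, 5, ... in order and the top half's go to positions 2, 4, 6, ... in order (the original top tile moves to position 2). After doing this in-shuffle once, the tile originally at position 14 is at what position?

Track the tile's position through each in-shuffle:
14 → 11

11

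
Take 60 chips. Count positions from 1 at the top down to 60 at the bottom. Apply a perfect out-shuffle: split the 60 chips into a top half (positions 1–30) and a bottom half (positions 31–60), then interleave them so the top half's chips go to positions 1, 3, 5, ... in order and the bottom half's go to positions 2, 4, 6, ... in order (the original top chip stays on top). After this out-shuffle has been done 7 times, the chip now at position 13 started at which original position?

14

Work backwards from position 13, undoing one out-shuffle at a time:
13 ← 7 ← 4 ← 32 ← 46 ← 53 ← 27 ← 14
So the chip now at position 13 started at position 14.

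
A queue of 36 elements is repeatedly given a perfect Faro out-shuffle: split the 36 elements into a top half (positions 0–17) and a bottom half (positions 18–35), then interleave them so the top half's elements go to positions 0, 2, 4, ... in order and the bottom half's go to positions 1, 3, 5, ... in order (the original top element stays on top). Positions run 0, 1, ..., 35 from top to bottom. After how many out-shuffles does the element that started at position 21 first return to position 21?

Follow position 21 under repeated out-shuffles:
21 → 7 → 14 → 28 → 21
It first returns after 4 out-shuffles.

4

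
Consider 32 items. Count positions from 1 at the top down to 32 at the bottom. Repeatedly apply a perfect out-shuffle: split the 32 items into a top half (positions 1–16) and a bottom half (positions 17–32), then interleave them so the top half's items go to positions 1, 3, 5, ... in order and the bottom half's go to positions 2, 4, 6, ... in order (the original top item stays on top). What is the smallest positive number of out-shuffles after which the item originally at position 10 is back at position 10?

Follow position 10 under repeated out-shuffles:
10 → 19 → 6 → 11 → 21 → 10
It first returns after 5 out-shuffles.

5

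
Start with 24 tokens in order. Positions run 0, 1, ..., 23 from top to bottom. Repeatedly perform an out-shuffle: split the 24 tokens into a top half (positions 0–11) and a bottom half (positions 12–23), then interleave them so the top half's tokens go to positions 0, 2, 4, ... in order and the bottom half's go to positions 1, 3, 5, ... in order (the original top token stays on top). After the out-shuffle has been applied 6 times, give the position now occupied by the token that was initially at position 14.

Track the token's position through each out-shuffle:
14 → 5 → 10 → 20 → 17 → 11 → 22

22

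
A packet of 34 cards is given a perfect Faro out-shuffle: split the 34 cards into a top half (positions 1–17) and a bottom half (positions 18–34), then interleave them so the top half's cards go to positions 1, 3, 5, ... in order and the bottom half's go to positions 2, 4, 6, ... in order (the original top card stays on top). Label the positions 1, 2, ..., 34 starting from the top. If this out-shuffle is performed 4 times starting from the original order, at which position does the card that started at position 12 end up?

Track the card's position through each out-shuffle:
12 → 23 → 12 → 23 → 12

12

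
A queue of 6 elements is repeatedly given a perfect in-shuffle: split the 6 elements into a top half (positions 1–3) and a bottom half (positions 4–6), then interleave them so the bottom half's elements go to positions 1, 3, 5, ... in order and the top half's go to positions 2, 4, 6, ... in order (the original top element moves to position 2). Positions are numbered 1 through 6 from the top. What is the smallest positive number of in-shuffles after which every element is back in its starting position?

3

The in-shuffle permutes the 6 positions with cycle lengths [3, 3].
Every element is home exactly when every cycle has completed a whole number of laps, i.e. after lcm(3) = 3 in-shuffles.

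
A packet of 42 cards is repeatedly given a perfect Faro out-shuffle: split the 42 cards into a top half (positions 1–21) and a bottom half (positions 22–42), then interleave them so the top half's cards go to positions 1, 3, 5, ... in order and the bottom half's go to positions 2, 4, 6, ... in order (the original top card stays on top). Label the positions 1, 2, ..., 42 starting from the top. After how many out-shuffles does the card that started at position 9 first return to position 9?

20

Follow position 9 under repeated out-shuffles:
9 → 17 → 33 → 24 → 6 → 11 → 21 → 41 → 40 → 38 → 34 → 26 → 10 → 19 → 37 → 32 → 22 → 2 → 3 → 5 → 9
It first returns after 20 out-shuffles.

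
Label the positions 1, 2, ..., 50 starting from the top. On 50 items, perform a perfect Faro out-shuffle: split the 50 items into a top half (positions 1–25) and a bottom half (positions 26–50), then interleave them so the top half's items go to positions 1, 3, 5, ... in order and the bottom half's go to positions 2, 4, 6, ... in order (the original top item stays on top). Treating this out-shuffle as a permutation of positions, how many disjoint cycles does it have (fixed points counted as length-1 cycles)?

Trace each unvisited position around until it returns:
(1) (2 3 5 9 17 33 ... len 21) (4 7 13 25 49 48 ... len 21) (8 15 29) (22 43 36) (50)
6 cycles in total.

6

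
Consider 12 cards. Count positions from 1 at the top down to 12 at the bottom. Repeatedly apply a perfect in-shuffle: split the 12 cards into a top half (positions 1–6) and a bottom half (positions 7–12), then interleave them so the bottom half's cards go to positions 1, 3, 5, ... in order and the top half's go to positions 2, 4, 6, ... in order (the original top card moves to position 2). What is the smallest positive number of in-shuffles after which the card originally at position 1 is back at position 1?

12

Follow position 1 under repeated in-shuffles:
1 → 2 → 4 → 8 → 3 → 6 → 12 → 11 → 9 → 5 → 10 → 7 → 1
It first returns after 12 in-shuffles.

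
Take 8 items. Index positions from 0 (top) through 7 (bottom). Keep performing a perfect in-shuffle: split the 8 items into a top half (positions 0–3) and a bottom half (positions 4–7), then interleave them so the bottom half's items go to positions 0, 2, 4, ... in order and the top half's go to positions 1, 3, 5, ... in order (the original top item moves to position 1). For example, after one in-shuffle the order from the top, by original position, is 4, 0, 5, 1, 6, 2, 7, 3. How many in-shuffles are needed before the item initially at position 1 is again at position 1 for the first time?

Follow position 1 under repeated in-shuffles:
1 → 3 → 7 → 6 → 4 → 0 → 1
It first returns after 6 in-shuffles.

6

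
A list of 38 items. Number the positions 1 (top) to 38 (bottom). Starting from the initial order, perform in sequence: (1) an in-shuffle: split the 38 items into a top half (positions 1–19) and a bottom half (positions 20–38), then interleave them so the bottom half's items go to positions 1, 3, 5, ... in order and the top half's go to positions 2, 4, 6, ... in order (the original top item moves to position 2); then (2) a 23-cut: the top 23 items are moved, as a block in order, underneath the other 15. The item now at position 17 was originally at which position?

1

Undo the operations in reverse order, starting from position 17:
  undo op 2 (cut 23): 17 ← 2
  undo op 1 (in-shuffle, from top half): 2 ← 1
So the item at position 17 came from original position 1.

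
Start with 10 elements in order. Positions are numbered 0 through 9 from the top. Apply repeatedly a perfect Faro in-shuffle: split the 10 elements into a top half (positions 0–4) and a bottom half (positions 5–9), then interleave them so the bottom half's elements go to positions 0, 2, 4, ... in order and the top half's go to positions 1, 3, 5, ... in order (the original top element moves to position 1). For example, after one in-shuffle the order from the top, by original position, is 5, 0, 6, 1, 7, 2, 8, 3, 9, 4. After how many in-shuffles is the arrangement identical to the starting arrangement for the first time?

10

The in-shuffle permutes the 10 positions with cycle lengths [10].
Every element is home exactly when every cycle has completed a whole number of laps, i.e. after lcm(10) = 10 in-shuffles.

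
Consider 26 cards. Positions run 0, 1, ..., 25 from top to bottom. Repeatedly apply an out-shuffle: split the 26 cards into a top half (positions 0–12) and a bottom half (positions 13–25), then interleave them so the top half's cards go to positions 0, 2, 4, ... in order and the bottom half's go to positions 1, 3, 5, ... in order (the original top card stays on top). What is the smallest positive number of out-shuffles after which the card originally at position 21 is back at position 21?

20

Follow position 21 under repeated out-shuffles:
21 → 17 → 9 → 18 → 11 → 22 → 19 → 13 → 1 → 2 → 4 → 8 → 16 → 7 → 14 → 3 → 6 → 12 → 24 → 23 → 21
It first returns after 20 out-shuffles.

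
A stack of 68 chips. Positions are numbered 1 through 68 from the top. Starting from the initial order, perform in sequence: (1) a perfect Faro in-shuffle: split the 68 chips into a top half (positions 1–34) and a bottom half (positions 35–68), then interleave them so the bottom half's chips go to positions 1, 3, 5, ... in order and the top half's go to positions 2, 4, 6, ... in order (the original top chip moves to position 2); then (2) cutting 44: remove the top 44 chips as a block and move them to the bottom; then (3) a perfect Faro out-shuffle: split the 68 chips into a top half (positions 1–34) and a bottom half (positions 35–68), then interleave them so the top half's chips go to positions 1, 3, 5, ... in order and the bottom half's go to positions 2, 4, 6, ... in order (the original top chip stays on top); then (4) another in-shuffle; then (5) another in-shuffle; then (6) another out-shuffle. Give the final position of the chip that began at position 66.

19

Track the chip from position 66 forward through each operation:
  after op 1 (in-shuffle): 66 → 63
  after op 2 (cut 44): 63 → 19
  after op 3 (out-shuffle): 19 → 37
  after op 4 (in-shuffle): 37 → 5
  after op 5 (in-shuffle): 5 → 10
  after op 6 (out-shuffle): 10 → 19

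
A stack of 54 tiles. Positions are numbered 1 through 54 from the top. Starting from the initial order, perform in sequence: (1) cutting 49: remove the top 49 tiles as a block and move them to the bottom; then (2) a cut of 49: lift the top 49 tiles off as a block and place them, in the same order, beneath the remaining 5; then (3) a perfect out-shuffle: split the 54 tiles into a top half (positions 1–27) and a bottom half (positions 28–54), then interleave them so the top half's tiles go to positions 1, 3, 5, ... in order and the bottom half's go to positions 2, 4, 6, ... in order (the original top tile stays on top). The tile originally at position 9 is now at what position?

Track the tile from position 9 forward through each operation:
  after op 1 (cut 49): 9 → 14
  after op 2 (cut 49): 14 → 19
  after op 3 (out-shuffle): 19 → 37

37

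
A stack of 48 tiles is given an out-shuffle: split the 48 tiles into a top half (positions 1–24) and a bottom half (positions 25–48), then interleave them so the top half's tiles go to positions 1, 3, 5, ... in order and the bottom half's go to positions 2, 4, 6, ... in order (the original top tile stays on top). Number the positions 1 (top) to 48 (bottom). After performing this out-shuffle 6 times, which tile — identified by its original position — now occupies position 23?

Work backwards from position 23, undoing one out-shuffle at a time:
23 ← 12 ← 30 ← 39 ← 20 ← 34 ← 41
So the tile now at position 23 started at position 41.

41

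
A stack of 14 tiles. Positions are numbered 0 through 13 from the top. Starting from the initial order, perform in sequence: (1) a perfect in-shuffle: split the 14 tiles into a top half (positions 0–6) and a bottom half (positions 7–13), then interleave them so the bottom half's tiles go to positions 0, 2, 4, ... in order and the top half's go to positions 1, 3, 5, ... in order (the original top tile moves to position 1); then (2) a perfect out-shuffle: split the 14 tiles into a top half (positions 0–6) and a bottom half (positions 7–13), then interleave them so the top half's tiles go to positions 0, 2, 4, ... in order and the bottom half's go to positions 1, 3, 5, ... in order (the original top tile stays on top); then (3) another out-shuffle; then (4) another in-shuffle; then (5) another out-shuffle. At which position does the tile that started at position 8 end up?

4

Track the tile from position 8 forward through each operation:
  after op 1 (in-shuffle): 8 → 2
  after op 2 (out-shuffle): 2 → 4
  after op 3 (out-shuffle): 4 → 8
  after op 4 (in-shuffle): 8 → 2
  after op 5 (out-shuffle): 2 → 4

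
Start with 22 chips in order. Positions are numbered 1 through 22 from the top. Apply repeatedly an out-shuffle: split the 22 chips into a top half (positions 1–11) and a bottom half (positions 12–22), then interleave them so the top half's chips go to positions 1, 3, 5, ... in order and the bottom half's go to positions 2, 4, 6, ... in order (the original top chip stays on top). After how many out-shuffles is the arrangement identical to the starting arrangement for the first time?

6

The out-shuffle permutes the 22 positions with cycle lengths [1, 1, 2, 3, 3, 6, 6].
Every chip is home exactly when every cycle has completed a whole number of laps, i.e. after lcm(1, 2, 3, 6) = 6 out-shuffles.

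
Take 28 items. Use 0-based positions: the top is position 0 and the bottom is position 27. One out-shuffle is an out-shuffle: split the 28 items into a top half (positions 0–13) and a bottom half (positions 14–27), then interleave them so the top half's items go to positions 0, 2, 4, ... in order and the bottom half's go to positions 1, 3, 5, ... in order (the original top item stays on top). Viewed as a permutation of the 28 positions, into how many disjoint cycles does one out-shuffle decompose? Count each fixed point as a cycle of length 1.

5

Trace each unvisited position around until it returns:
(0) (1 2 4 8 16 5 ... len 18) (3 6 12 24 21 15) (9 18) (27)
5 cycles in total.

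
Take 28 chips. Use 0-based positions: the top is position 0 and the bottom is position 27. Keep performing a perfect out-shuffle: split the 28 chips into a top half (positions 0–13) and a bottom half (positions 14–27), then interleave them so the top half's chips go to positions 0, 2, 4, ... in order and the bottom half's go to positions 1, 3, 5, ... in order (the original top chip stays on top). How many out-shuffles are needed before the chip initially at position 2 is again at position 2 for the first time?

18

Follow position 2 under repeated out-shuffles:
2 → 4 → 8 → 16 → 5 → 10 → 20 → 13 → 26 → 25 → 23 → 19 → 11 → 22 → 17 → 7 → 14 → 1 → 2
It first returns after 18 out-shuffles.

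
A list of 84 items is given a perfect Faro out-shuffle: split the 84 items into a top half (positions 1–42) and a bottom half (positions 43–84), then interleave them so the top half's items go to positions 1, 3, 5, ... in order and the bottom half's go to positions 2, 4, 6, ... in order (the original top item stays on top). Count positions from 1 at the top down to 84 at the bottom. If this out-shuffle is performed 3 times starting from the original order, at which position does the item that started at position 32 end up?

Track the item's position through each out-shuffle:
32 → 63 → 42 → 83

83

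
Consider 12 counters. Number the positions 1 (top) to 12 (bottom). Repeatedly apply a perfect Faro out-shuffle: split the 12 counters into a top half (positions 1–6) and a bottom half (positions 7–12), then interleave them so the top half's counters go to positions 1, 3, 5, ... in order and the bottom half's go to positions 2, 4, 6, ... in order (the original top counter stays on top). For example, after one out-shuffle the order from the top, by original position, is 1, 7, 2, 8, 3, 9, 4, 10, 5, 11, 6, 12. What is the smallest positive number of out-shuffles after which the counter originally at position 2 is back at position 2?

Follow position 2 under repeated out-shuffles:
2 → 3 → 5 → 9 → 6 → 11 → 10 → 8 → 4 → 7 → 2
It first returns after 10 out-shuffles.

10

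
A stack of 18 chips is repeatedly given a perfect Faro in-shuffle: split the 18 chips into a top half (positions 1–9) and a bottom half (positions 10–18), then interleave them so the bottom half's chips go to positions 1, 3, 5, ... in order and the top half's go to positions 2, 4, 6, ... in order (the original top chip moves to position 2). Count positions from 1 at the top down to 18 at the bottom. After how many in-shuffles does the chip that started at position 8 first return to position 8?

Follow position 8 under repeated in-shuffles:
8 → 16 → 13 → 7 → 14 → 9 → 18 → 17 → 15 → 11 → 3 → 6 → 12 → 5 → 10 → 1 → 2 → 4 → 8
It first returns after 18 in-shuffles.

18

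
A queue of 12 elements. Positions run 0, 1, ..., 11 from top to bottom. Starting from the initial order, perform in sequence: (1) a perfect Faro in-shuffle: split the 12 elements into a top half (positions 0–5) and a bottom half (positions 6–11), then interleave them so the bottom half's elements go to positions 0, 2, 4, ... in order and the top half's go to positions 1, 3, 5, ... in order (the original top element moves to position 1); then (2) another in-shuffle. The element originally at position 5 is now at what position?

10

Track the element from position 5 forward through each operation:
  after op 1 (in-shuffle): 5 → 11
  after op 2 (in-shuffle): 11 → 10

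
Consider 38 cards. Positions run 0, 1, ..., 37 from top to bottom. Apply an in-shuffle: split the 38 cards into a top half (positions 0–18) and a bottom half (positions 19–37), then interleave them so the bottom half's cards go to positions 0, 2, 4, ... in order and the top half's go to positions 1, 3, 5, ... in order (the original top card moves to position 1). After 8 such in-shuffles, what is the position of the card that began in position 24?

Track the card's position through each in-shuffle:
24 → 10 → 21 → 4 → 9 → 19 → 0 → 1 → 3

3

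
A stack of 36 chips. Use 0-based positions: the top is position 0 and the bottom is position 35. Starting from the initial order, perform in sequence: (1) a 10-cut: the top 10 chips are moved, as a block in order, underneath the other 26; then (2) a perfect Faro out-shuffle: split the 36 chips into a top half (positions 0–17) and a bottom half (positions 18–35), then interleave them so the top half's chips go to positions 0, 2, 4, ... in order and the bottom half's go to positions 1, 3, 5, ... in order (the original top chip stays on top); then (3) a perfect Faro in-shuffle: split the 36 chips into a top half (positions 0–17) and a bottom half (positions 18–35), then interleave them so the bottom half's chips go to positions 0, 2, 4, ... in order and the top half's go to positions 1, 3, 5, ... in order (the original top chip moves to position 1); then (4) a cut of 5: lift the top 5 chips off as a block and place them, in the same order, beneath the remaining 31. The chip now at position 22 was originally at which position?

34

Undo the operations in reverse order, starting from position 22:
  undo op 4 (cut 5): 22 ← 27
  undo op 3 (in-shuffle, from top half): 27 ← 13
  undo op 2 (out-shuffle, from bottom half): 13 ← 24
  undo op 1 (cut 10): 24 ← 34
So the chip at position 22 came from original position 34.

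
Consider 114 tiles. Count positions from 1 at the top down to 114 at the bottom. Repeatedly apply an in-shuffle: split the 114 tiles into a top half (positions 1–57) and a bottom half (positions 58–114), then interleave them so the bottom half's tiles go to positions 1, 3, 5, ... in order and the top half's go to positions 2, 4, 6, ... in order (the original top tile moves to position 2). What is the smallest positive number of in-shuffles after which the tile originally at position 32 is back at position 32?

Follow position 32 under repeated in-shuffles:
32 → 64 → 13 → 26 → 52 → 104 → 93 → 71 → ... → 32 (length 44)
It first returns after 44 in-shuffles.

44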